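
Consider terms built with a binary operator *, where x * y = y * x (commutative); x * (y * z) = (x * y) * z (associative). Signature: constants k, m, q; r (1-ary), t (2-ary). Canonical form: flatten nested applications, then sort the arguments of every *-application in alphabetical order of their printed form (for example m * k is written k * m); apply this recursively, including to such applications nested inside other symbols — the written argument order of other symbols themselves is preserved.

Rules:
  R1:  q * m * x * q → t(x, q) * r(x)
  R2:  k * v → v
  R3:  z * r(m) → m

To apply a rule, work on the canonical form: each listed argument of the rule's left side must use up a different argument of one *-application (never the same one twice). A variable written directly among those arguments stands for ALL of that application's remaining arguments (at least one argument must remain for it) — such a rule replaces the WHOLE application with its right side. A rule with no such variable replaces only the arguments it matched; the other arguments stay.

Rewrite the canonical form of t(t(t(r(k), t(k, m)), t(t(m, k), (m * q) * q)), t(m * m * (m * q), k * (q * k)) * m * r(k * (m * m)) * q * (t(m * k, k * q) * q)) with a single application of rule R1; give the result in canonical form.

Canonical form:  t(t(t(r(k), t(k, m)), t(t(m, k), m * q * q)), m * q * q * r(k * m * m) * t(k * m, k * q) * t(m * m * m * q, k * k * q))
R1 matches:  uses m, q, q;  x := r(k * m * m) * t(k * m, k * q) * t(m * m * m * q, k * k * q)
The extension variable absorbs all remaining arguments, so the whole application is rewritten.
Result:  t(t(t(r(k), t(k, m)), t(t(m, k), m * q * q)), r(r(k * m * m) * t(k * m, k * q) * t(m * m * m * q, k * k * q)) * t(r(k * m * m) * t(k * m, k * q) * t(m * m * m * q, k * k * q), q))

Answer: t(t(t(r(k), t(k, m)), t(t(m, k), m * q * q)), r(r(k * m * m) * t(k * m, k * q) * t(m * m * m * q, k * k * q)) * t(r(k * m * m) * t(k * m, k * q) * t(m * m * m * q, k * k * q), q))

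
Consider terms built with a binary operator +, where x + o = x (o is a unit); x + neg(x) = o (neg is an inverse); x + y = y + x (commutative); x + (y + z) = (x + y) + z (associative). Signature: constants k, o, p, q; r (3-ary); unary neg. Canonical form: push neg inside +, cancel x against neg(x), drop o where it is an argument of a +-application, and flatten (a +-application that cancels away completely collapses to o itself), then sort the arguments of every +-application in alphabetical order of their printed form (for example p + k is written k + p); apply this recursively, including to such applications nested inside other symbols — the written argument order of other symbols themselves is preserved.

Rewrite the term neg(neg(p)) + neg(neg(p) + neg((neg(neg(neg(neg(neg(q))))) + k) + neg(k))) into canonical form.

Push neg inside:  distribute neg over + and collapse double neg
Inverses cancel:  k cancels
Collect terms:  p + p + neg(q)
Sort:  neg(q) + p + p

Answer: neg(q) + p + p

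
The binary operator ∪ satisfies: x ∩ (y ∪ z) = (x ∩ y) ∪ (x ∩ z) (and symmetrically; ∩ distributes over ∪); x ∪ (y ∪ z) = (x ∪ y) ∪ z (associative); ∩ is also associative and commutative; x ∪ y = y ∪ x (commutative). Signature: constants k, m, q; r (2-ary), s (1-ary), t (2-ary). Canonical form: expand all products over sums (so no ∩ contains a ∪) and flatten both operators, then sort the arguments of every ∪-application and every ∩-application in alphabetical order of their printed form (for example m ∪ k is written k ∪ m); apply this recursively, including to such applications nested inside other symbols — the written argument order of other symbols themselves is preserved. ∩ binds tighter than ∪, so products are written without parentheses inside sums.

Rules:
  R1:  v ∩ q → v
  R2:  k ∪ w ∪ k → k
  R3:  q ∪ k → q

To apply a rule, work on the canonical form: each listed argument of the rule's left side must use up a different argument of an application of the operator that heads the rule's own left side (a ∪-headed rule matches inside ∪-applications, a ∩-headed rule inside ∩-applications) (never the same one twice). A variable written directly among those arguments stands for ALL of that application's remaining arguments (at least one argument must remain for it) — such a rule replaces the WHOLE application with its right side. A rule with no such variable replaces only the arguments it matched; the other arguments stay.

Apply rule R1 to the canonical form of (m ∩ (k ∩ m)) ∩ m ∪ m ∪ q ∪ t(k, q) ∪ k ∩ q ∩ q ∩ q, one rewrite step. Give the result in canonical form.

Canonical form:  k ∩ m ∩ m ∩ m ∪ k ∩ q ∩ q ∩ q ∪ m ∪ q ∪ t(k, q)
Match R1:  consume q;  v := k ∩ q ∩ q
Every leftover argument binds to the variable; the entire application is replaced.
Result:  k ∩ m ∩ m ∩ m ∪ k ∩ q ∩ q ∪ m ∪ q ∪ t(k, q)

Answer: k ∩ m ∩ m ∩ m ∪ k ∩ q ∩ q ∪ m ∪ q ∪ t(k, q)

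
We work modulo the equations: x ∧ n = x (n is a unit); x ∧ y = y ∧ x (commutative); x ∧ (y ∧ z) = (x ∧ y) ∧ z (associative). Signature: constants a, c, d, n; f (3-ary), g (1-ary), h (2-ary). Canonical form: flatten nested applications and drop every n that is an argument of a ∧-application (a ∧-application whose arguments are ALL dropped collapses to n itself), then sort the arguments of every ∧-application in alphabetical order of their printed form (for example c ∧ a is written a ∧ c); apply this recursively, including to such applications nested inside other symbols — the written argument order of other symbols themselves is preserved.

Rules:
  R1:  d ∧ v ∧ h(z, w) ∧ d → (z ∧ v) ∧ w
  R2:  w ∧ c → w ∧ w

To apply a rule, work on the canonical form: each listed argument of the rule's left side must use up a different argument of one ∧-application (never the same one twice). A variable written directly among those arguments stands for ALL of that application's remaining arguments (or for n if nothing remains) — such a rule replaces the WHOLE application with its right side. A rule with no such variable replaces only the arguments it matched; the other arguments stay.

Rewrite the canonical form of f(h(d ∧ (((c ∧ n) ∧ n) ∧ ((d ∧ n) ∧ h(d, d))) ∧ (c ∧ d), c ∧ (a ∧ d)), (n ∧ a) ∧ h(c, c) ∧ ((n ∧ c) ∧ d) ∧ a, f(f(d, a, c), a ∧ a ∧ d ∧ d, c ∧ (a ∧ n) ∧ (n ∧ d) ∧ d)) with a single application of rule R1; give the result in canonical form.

Canonical form:  f(h(c ∧ c ∧ d ∧ d ∧ d ∧ h(d, d), a ∧ c ∧ d), a ∧ a ∧ c ∧ d ∧ h(c, c), f(f(d, a, c), a ∧ a ∧ d ∧ d, a ∧ c ∧ d ∧ d))
Match R1:  consume d, d, h(d, d);  v := c ∧ c ∧ d, w := d, z := d
The variable takes the whole remainder — replace the entire application.
New term:  f(h(c ∧ c ∧ d ∧ d ∧ d, a ∧ c ∧ d), a ∧ a ∧ c ∧ d ∧ h(c, c), f(f(d, a, c), a ∧ a ∧ d ∧ d, a ∧ c ∧ d ∧ d))

Answer: f(h(c ∧ c ∧ d ∧ d ∧ d, a ∧ c ∧ d), a ∧ a ∧ c ∧ d ∧ h(c, c), f(f(d, a, c), a ∧ a ∧ d ∧ d, a ∧ c ∧ d ∧ d))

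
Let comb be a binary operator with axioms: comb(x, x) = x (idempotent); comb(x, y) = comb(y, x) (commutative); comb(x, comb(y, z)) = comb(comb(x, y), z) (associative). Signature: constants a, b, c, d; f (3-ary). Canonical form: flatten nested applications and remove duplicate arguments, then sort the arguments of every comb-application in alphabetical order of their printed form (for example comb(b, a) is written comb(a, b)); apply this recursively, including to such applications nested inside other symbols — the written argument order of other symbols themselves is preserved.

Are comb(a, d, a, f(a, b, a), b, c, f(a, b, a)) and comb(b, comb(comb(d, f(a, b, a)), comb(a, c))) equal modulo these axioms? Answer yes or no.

Left:  comb(a, d, a, f(a, b, a), b, c, f(a, b, a))
  Deduplicate:  drop duplicate a, f(a, b, a)
  Sort arguments:  comb(a, b, c, d, f(a, b, a))
Right:  comb(b, comb(comb(d, f(a, b, a)), comb(a, c)))
  Un-nest:  comb(b, d, f(a, b, a), a, c)
  Order the arguments:  comb(a, b, c, d, f(a, b, a))

Answer: yes — both canonical forms are comb(a, b, c, d, f(a, b, a))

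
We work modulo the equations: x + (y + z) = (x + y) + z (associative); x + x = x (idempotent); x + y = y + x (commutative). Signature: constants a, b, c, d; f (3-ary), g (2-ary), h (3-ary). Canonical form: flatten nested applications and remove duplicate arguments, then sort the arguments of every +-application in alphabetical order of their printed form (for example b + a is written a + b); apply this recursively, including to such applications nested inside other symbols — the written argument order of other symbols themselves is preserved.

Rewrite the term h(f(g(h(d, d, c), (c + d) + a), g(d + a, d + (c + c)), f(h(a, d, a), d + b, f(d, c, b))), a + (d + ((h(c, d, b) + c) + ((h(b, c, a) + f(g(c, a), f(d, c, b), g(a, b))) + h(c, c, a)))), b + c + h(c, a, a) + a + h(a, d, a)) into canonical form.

Work inside:  a + (d + ((h(c, d, b) + c) + ((h(b, c, a) + f(g(c, a), f(d, c, b), g(a, b))) + h(c, c, a))))
Flatten:  a + d + h(c, d, b) + c + h(b, c, a) + f(g(c, a), f(d, c, b), g(a, b)) + h(c, c, a)
Order the arguments:  a + c + d + f(g(c, a), f(d, c, b), g(a, b)) + h(b, c, a) + h(c, c, a) + h(c, d, b)
Reassemble:  h(f(g(h(d, d, c), a + c + d), g(a + d, c + d), f(h(a, d, a), b + d, f(d, c, b))), a + c + d + f(g(c, a), f(d, c, b), g(a, b)) + h(b, c, a) + h(c, c, a) + h(c, d, b), a + b + c + h(a, d, a) + h(c, a, a))

Answer: h(f(g(h(d, d, c), a + c + d), g(a + d, c + d), f(h(a, d, a), b + d, f(d, c, b))), a + c + d + f(g(c, a), f(d, c, b), g(a, b)) + h(b, c, a) + h(c, c, a) + h(c, d, b), a + b + c + h(a, d, a) + h(c, a, a))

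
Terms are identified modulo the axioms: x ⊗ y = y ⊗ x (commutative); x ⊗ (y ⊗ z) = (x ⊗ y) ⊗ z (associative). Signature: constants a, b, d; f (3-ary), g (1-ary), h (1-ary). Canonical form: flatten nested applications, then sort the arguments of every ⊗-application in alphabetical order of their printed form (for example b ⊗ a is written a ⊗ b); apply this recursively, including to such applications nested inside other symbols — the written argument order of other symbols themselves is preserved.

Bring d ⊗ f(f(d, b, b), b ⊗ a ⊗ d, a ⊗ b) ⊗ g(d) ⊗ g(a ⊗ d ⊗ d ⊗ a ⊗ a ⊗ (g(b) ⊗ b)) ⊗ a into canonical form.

Answer: a ⊗ d ⊗ f(f(d, b, b), a ⊗ b ⊗ d, a ⊗ b) ⊗ g(a ⊗ a ⊗ a ⊗ b ⊗ d ⊗ d ⊗ g(b)) ⊗ g(d)

Derivation:
Simplify inside:  f(f(d, b, b), b ⊗ a ⊗ d, a ⊗ b)  →  f(f(d, b, b), a ⊗ b ⊗ d, a ⊗ b)
Inside:  g(a ⊗ d ⊗ d ⊗ a ⊗ a ⊗ (g(b) ⊗ b))  →  g(a ⊗ a ⊗ a ⊗ b ⊗ d ⊗ d ⊗ g(b))
Sort arguments:  a ⊗ d ⊗ f(f(d, b, b), a ⊗ b ⊗ d, a ⊗ b) ⊗ g(a ⊗ a ⊗ a ⊗ b ⊗ d ⊗ d ⊗ g(b)) ⊗ g(d)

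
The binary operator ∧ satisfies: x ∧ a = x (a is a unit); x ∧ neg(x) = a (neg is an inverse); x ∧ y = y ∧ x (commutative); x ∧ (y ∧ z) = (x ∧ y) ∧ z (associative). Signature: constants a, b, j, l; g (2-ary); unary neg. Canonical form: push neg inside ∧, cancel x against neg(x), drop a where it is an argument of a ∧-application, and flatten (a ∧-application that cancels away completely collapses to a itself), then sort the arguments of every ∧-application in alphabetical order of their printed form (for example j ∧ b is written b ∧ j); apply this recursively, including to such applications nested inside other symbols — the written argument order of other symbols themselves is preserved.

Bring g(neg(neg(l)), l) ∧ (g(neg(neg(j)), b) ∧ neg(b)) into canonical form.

Answer: g(j, b) ∧ g(l, l) ∧ neg(b)

Derivation:
Push neg inside:  distribute neg over ∧ and collapse double neg
Collect:  g(l, l) ∧ g(j, b) ∧ neg(b)
Sort arguments:  g(j, b) ∧ g(l, l) ∧ neg(b)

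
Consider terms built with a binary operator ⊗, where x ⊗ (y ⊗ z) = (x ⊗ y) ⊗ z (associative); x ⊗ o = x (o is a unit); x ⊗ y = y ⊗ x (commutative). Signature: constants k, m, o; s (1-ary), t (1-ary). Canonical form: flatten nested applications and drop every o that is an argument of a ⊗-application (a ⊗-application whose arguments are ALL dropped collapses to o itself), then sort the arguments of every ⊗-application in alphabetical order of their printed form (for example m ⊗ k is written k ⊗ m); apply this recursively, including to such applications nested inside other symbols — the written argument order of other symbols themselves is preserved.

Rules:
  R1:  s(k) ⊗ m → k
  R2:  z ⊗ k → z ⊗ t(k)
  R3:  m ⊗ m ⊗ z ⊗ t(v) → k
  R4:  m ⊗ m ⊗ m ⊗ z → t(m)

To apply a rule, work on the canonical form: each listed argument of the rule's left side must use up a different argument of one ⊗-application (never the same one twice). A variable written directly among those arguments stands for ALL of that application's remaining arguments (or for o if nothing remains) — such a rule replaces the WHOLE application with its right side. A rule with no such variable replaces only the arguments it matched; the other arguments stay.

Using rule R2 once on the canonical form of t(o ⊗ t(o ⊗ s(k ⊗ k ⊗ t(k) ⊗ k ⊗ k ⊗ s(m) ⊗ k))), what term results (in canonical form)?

Canonical form:  t(t(s(k ⊗ k ⊗ k ⊗ k ⊗ k ⊗ s(m) ⊗ t(k))))
Apply R2:  consuming k;  z := k ⊗ k ⊗ k ⊗ k ⊗ s(m) ⊗ t(k)
Every leftover argument binds to the variable; the entire application is replaced.
New term:  t(t(s(k ⊗ k ⊗ k ⊗ k ⊗ s(m) ⊗ t(k) ⊗ t(k))))

Answer: t(t(s(k ⊗ k ⊗ k ⊗ k ⊗ s(m) ⊗ t(k) ⊗ t(k))))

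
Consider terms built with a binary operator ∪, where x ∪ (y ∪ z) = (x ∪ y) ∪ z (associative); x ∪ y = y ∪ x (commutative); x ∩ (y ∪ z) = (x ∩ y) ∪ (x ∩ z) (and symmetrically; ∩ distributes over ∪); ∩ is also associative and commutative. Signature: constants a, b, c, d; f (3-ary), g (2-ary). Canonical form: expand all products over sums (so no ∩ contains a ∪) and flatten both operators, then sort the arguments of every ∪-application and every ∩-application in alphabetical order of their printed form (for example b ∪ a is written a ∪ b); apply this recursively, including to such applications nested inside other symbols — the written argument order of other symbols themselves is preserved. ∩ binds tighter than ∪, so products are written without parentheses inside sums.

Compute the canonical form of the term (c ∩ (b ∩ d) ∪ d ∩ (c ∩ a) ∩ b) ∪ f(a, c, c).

Answer: a ∩ b ∩ c ∩ d ∪ b ∩ c ∩ d ∪ f(a, c, c)

Derivation:
Flatten:  b ∩ c ∩ d ∪ a ∩ b ∩ c ∩ d ∪ f(a, c, c)
Sort arguments:  a ∩ b ∩ c ∩ d ∪ b ∩ c ∩ d ∪ f(a, c, c)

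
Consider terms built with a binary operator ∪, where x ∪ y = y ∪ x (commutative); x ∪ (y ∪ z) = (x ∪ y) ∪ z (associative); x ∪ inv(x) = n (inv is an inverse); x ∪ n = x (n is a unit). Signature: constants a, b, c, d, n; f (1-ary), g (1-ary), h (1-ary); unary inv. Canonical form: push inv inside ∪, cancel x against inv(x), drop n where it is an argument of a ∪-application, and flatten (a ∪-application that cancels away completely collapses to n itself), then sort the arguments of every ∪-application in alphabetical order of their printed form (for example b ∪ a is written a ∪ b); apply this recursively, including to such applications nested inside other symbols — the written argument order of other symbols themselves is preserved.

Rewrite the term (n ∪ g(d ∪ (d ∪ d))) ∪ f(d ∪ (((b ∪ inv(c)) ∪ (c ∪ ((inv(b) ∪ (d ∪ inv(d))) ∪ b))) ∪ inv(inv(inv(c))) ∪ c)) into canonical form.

Answer: f(b ∪ d) ∪ g(d ∪ d ∪ d)

Derivation:
Push inv inside:  distribute inv over ∪ and collapse double inv
Collect:  g(d ∪ d ∪ d) ∪ f(b ∪ d)
Order the arguments:  f(b ∪ d) ∪ g(d ∪ d ∪ d)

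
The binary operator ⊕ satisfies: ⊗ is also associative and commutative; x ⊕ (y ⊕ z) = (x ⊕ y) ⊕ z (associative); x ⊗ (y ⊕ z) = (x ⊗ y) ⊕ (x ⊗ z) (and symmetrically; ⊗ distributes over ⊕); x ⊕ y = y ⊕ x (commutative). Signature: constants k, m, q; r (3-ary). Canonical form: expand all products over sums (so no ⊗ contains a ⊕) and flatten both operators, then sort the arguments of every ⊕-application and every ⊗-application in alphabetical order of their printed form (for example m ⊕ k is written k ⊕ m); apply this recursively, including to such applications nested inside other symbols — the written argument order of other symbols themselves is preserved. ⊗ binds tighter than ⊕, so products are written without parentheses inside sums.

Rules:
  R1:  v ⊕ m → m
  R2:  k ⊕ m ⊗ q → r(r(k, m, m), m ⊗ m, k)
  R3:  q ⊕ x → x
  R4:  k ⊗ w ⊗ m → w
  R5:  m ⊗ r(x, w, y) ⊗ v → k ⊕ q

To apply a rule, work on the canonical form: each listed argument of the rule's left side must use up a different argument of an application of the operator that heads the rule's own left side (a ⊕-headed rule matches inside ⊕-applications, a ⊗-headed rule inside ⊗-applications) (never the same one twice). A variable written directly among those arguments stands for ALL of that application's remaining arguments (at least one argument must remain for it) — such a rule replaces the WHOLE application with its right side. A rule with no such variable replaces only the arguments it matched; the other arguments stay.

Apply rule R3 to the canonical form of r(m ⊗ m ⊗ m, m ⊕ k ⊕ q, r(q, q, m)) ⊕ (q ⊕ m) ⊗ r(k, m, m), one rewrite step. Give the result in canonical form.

Canonical form:  m ⊗ r(k, m, m) ⊕ q ⊗ r(k, m, m) ⊕ r(m ⊗ m ⊗ m, k ⊕ m ⊕ q, r(q, q, m))
Match R3:  consume q;  x := k ⊕ m
The variable takes the whole remainder — replace the entire application.
New term:  m ⊗ r(k, m, m) ⊕ q ⊗ r(k, m, m) ⊕ r(m ⊗ m ⊗ m, k ⊕ m, r(q, q, m))

Answer: m ⊗ r(k, m, m) ⊕ q ⊗ r(k, m, m) ⊕ r(m ⊗ m ⊗ m, k ⊕ m, r(q, q, m))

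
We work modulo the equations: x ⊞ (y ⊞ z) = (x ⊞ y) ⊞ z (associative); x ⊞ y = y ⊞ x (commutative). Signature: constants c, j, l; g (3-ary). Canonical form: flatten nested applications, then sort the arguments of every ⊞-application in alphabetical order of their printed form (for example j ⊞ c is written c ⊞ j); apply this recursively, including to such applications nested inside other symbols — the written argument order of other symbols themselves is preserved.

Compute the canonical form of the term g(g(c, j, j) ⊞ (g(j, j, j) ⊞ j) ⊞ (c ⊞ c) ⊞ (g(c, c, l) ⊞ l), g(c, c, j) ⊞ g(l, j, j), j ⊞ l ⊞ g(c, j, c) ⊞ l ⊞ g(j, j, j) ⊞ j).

Work inside:  g(c, j, j) ⊞ (g(j, j, j) ⊞ j) ⊞ (c ⊞ c) ⊞ (g(c, c, l) ⊞ l)
Merge nested applications:  g(c, j, j) ⊞ g(j, j, j) ⊞ j ⊞ c ⊞ c ⊞ g(c, c, l) ⊞ l
Sort:  c ⊞ c ⊞ g(c, c, l) ⊞ g(c, j, j) ⊞ g(j, j, j) ⊞ j ⊞ l
Rebuild:  g(c ⊞ c ⊞ g(c, c, l) ⊞ g(c, j, j) ⊞ g(j, j, j) ⊞ j ⊞ l, g(c, c, j) ⊞ g(l, j, j), g(c, j, c) ⊞ g(j, j, j) ⊞ j ⊞ j ⊞ l ⊞ l)

Answer: g(c ⊞ c ⊞ g(c, c, l) ⊞ g(c, j, j) ⊞ g(j, j, j) ⊞ j ⊞ l, g(c, c, j) ⊞ g(l, j, j), g(c, j, c) ⊞ g(j, j, j) ⊞ j ⊞ j ⊞ l ⊞ l)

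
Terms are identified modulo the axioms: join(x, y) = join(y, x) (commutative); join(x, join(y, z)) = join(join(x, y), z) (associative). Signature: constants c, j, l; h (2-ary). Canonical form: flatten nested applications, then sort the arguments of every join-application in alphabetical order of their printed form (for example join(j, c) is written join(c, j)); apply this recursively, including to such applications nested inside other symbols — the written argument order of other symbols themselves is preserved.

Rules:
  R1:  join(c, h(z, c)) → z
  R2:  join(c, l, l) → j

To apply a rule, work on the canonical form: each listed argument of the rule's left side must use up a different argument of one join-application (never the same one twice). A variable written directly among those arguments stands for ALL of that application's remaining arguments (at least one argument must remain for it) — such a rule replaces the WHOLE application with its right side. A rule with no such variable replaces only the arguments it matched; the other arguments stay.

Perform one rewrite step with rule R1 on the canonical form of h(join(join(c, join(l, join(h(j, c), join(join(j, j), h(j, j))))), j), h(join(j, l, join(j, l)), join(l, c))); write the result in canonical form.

Answer: h(join(h(j, j), j, j, j, j, l), h(join(j, j, l, l), join(c, l)))

Derivation:
Canonical form:  h(join(c, h(j, c), h(j, j), j, j, j, l), h(join(j, j, l, l), join(c, l)))
Apply R1:  consuming c, h(j, c);  z := j
Giving:  h(join(h(j, j), j, j, j, j, l), h(join(j, j, l, l), join(c, l)))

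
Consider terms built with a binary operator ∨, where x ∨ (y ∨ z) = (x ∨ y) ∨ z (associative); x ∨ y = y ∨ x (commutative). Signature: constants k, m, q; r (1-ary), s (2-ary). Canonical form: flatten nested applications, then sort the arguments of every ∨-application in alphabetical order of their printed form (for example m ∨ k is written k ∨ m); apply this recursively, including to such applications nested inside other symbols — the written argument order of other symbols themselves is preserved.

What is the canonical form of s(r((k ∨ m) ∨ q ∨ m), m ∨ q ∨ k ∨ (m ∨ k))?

Answer: s(r(k ∨ m ∨ m ∨ q), k ∨ k ∨ m ∨ m ∨ q)

Derivation:
Focus inside:  m ∨ q ∨ k ∨ (m ∨ k)
Flatten:  m ∨ q ∨ k ∨ m ∨ k
Sort arguments:  k ∨ k ∨ m ∨ m ∨ q
Reassemble:  s(r(k ∨ m ∨ m ∨ q), k ∨ k ∨ m ∨ m ∨ q)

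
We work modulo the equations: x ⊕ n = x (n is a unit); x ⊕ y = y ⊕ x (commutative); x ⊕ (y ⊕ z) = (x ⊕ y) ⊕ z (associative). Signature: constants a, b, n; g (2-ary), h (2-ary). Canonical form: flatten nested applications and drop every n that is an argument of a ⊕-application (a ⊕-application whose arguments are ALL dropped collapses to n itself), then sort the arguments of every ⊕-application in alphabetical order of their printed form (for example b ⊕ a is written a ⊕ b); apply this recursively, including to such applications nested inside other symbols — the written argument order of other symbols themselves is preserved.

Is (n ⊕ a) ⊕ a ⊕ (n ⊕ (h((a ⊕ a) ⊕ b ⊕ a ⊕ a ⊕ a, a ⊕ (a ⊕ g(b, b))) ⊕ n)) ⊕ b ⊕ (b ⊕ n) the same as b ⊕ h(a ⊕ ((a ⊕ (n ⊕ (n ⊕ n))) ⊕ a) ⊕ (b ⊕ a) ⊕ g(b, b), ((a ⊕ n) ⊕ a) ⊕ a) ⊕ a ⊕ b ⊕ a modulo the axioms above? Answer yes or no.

Left:  (n ⊕ a) ⊕ a ⊕ (n ⊕ (h((a ⊕ a) ⊕ b ⊕ a ⊕ a ⊕ a, a ⊕ (a ⊕ g(b, b))) ⊕ n)) ⊕ b ⊕ (b ⊕ n)
  Un-nest:  n ⊕ a ⊕ a ⊕ n ⊕ h((a ⊕ a) ⊕ b ⊕ a ⊕ a ⊕ a, a ⊕ (a ⊕ g(b, b))) ⊕ n ⊕ b ⊕ b ⊕ n
  Inside:  h((a ⊕ a) ⊕ b ⊕ a ⊕ a ⊕ a, a ⊕ (a ⊕ g(b, b)))  →  h(a ⊕ a ⊕ a ⊕ a ⊕ a ⊕ b, a ⊕ a ⊕ g(b, b))
  Unit:  drop n (×4)
  Sort:  a ⊕ a ⊕ b ⊕ b ⊕ h(a ⊕ a ⊕ a ⊕ a ⊕ a ⊕ b, a ⊕ a ⊕ g(b, b))
Right:  b ⊕ h(a ⊕ ((a ⊕ (n ⊕ (n ⊕ n))) ⊕ a) ⊕ (b ⊕ a) ⊕ g(b, b), ((a ⊕ n) ⊕ a) ⊕ a) ⊕ a ⊕ b ⊕ a
  Simplify inside:  h(a ⊕ ((a ⊕ (n ⊕ (n ⊕ n))) ⊕ a) ⊕ (b ⊕ a) ⊕ g(b, b), ((a ⊕ n) ⊕ a) ⊕ a)  →  h(a ⊕ a ⊕ a ⊕ a ⊕ b ⊕ g(b, b), a ⊕ a ⊕ a)
  Sort arguments:  a ⊕ a ⊕ b ⊕ b ⊕ h(a ⊕ a ⊕ a ⊕ a ⊕ b ⊕ g(b, b), a ⊕ a ⊕ a)

Answer: no — a ⊕ a ⊕ b ⊕ b ⊕ h(a ⊕ a ⊕ a ⊕ a ⊕ a ⊕ b, a ⊕ a ⊕ g(b, b)) vs a ⊕ a ⊕ b ⊕ b ⊕ h(a ⊕ a ⊕ a ⊕ a ⊕ b ⊕ g(b, b), a ⊕ a ⊕ a)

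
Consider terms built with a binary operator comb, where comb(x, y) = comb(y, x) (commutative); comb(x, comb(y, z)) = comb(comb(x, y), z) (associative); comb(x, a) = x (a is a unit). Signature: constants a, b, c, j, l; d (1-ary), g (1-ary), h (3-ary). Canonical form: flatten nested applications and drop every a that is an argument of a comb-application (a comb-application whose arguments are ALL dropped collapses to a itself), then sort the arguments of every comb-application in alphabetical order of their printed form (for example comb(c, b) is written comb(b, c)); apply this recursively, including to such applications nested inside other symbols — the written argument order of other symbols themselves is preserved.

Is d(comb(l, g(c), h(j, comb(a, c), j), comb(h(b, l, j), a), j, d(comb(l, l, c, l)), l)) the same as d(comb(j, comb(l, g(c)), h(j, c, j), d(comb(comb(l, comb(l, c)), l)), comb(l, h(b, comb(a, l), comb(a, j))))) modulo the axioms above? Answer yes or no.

Answer: yes — both canonical forms are d(comb(d(comb(c, l, l, l)), g(c), h(b, l, j), h(j, c, j), j, l, l))

Derivation:
Left:  d(comb(l, g(c), h(j, comb(a, c), j), comb(h(b, l, j), a), j, d(comb(l, l, c, l)), l))
  Descend into:  comb(l, g(c), h(j, comb(a, c), j), comb(h(b, l, j), a), j, d(comb(l, l, c, l)), l)
  Merge nested applications:  comb(l, g(c), h(j, comb(a, c), j), h(b, l, j), a, j, d(comb(l, l, c, l)), l)
  Canonicalize subterm:  h(j, comb(a, c), j)  →  h(j, c, j)
  Inside:  d(comb(l, l, c, l))  →  d(comb(c, l, l, l))
  Drop the unit:  drop a
  Order the arguments:  comb(d(comb(c, l, l, l)), g(c), h(b, l, j), h(j, c, j), j, l, l)
  Put back:  d(comb(d(comb(c, l, l, l)), g(c), h(b, l, j), h(j, c, j), j, l, l))
Right:  d(comb(j, comb(l, g(c)), h(j, c, j), d(comb(comb(l, comb(l, c)), l)), comb(l, h(b, comb(a, l), comb(a, j)))))
  Focus inside:  comb(j, comb(l, g(c)), h(j, c, j), d(comb(comb(l, comb(l, c)), l)), comb(l, h(b, comb(a, l), comb(a, j))))
  Un-nest:  comb(j, l, g(c), h(j, c, j), d(comb(comb(l, comb(l, c)), l)), l, h(b, comb(a, l), comb(a, j)))
  Simplify inside:  d(comb(comb(l, comb(l, c)), l))  →  d(comb(c, l, l, l))
  Canonicalize subterm:  h(b, comb(a, l), comb(a, j))  →  h(b, l, j)
  Sort arguments:  comb(d(comb(c, l, l, l)), g(c), h(b, l, j), h(j, c, j), j, l, l)
  Reassemble:  d(comb(d(comb(c, l, l, l)), g(c), h(b, l, j), h(j, c, j), j, l, l))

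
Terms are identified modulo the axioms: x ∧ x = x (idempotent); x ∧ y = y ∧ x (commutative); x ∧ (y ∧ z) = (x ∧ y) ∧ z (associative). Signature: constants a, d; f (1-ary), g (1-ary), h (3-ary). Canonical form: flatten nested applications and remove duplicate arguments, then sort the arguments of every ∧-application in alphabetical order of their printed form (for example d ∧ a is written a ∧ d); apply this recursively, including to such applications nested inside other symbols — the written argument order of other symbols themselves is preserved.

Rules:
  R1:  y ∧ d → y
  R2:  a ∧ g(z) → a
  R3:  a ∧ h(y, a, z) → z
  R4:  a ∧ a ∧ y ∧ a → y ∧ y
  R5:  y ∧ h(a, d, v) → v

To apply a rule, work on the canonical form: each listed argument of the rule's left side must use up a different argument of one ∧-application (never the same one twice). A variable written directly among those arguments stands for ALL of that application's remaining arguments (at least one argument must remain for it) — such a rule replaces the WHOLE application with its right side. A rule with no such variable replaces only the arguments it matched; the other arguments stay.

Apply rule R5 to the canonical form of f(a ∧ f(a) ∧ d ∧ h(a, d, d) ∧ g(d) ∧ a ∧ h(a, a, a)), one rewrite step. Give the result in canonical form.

Canonical form:  f(a ∧ d ∧ f(a) ∧ g(d) ∧ h(a, a, a) ∧ h(a, d, d))
Apply R5:  consuming h(a, d, d);  v := d, y := a ∧ d ∧ f(a) ∧ g(d) ∧ h(a, a, a)
The variable takes the whole remainder — replace the entire application.
Giving:  f(d)

Answer: f(d)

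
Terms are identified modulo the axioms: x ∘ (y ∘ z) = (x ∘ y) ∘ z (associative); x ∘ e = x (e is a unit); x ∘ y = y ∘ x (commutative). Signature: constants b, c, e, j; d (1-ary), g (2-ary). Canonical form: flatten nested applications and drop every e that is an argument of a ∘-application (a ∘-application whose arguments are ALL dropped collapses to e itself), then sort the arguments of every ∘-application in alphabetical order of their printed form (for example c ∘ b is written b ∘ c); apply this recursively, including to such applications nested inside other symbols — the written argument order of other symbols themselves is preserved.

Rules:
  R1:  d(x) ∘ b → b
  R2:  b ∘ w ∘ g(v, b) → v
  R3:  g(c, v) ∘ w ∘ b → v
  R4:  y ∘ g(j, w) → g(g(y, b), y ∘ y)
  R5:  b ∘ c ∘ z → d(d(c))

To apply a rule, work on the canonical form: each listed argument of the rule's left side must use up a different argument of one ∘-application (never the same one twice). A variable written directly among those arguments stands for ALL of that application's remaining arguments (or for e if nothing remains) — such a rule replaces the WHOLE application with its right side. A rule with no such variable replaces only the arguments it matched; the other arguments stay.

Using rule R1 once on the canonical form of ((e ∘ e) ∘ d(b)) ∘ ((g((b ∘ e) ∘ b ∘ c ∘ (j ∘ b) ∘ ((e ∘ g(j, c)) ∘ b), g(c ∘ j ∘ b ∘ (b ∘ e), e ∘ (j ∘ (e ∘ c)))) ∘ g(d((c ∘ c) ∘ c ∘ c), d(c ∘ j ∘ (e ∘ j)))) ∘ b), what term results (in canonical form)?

Canonical form:  b ∘ d(b) ∘ g(b ∘ b ∘ b ∘ b ∘ c ∘ g(j, c) ∘ j, g(b ∘ b ∘ c ∘ j, c ∘ j)) ∘ g(d(c ∘ c ∘ c ∘ c), d(c ∘ j ∘ j))
Match R1:  consume b, d(b);  x := b
New term:  b ∘ g(b ∘ b ∘ b ∘ b ∘ c ∘ g(j, c) ∘ j, g(b ∘ b ∘ c ∘ j, c ∘ j)) ∘ g(d(c ∘ c ∘ c ∘ c), d(c ∘ j ∘ j))

Answer: b ∘ g(b ∘ b ∘ b ∘ b ∘ c ∘ g(j, c) ∘ j, g(b ∘ b ∘ c ∘ j, c ∘ j)) ∘ g(d(c ∘ c ∘ c ∘ c), d(c ∘ j ∘ j))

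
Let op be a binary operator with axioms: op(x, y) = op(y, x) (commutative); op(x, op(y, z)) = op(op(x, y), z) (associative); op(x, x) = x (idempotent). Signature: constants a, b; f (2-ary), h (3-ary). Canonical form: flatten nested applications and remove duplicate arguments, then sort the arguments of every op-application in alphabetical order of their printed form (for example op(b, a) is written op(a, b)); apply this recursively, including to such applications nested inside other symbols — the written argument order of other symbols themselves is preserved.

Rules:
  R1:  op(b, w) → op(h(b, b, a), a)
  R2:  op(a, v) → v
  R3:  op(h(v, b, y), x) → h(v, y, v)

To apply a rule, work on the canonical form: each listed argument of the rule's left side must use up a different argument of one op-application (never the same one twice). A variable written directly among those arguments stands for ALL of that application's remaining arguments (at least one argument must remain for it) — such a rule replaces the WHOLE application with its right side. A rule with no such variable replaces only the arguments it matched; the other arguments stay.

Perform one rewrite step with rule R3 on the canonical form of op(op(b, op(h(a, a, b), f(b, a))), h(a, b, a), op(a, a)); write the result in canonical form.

Canonical form:  op(a, b, f(b, a), h(a, a, b), h(a, b, a))
Apply R3:  consuming h(a, b, a);  v := a, x := op(a, b, f(b, a), h(a, a, b)), y := a
The extension variable absorbs all remaining arguments, so the whole application is rewritten.
Result:  h(a, a, a)

Answer: h(a, a, a)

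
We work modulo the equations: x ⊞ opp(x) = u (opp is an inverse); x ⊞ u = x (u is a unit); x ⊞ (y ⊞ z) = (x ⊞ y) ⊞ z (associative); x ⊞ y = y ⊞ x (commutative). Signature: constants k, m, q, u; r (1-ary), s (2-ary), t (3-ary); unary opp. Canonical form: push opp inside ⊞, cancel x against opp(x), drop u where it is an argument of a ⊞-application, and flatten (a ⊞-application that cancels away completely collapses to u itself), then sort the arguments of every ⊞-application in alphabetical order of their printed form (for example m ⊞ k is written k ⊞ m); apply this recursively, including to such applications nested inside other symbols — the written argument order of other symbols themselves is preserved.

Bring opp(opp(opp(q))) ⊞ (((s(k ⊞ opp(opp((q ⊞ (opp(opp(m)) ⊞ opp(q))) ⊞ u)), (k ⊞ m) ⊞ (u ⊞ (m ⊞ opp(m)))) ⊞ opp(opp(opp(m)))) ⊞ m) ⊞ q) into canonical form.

Answer: s(k ⊞ m, k ⊞ m)

Derivation:
Push opp inside:  distribute opp over ⊞ and collapse double opp
Cancel inverse pairs:  q cancels; m cancels
Collect terms:  s(k ⊞ m, k ⊞ m)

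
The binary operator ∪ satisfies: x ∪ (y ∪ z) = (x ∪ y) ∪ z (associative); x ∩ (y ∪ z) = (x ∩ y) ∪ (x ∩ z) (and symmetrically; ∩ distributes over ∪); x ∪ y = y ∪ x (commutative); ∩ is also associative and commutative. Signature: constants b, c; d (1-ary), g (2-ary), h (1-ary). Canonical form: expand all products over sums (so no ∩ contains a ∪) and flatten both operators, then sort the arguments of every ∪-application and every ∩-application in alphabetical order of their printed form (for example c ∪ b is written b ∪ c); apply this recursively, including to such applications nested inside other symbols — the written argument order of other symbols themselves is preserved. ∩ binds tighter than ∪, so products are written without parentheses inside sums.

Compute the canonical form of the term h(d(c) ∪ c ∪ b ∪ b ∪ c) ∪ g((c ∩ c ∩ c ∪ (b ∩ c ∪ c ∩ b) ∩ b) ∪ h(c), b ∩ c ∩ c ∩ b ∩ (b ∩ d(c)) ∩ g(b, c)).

Distribute:  h(b ∪ b ∪ c ∪ c ∪ d(c)) ∪ g(b ∩ b ∩ c ∪ b ∩ b ∩ c ∪ c ∩ c ∩ c ∪ h(c), b ∩ b ∩ b ∩ c ∩ c ∩ d(c) ∩ g(b, c))
Sort:  g(b ∩ b ∩ c ∪ b ∩ b ∩ c ∪ c ∩ c ∩ c ∪ h(c), b ∩ b ∩ b ∩ c ∩ c ∩ d(c) ∩ g(b, c)) ∪ h(b ∪ b ∪ c ∪ c ∪ d(c))

Answer: g(b ∩ b ∩ c ∪ b ∩ b ∩ c ∪ c ∩ c ∩ c ∪ h(c), b ∩ b ∩ b ∩ c ∩ c ∩ d(c) ∩ g(b, c)) ∪ h(b ∪ b ∪ c ∪ c ∪ d(c))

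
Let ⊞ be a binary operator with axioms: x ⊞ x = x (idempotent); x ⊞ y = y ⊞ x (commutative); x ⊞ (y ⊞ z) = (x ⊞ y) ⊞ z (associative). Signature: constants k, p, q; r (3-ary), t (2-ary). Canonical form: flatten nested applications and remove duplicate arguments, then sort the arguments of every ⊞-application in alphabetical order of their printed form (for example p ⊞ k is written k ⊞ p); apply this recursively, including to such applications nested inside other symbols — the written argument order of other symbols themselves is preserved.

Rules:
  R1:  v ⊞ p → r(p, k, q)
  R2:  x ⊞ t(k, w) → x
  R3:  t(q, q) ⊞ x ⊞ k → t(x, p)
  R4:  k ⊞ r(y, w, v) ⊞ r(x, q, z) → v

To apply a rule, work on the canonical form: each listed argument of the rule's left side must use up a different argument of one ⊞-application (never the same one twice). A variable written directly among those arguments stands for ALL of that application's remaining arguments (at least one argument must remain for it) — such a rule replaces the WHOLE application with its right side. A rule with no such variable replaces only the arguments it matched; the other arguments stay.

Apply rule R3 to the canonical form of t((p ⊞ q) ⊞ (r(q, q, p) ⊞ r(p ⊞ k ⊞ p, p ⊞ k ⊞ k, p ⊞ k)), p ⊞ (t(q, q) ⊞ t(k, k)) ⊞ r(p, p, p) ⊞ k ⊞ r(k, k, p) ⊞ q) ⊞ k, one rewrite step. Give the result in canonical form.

Canonical form:  k ⊞ t(p ⊞ q ⊞ r(k ⊞ p, k ⊞ p, k ⊞ p) ⊞ r(q, q, p), k ⊞ p ⊞ q ⊞ r(k, k, p) ⊞ r(p, p, p) ⊞ t(k, k) ⊞ t(q, q))
R3 matches:  uses k, t(q, q);  x := p ⊞ q ⊞ r(k, k, p) ⊞ r(p, p, p) ⊞ t(k, k)
The variable takes the whole remainder — replace the entire application.
New term:  k ⊞ t(p ⊞ q ⊞ r(k ⊞ p, k ⊞ p, k ⊞ p) ⊞ r(q, q, p), t(p ⊞ q ⊞ r(k, k, p) ⊞ r(p, p, p) ⊞ t(k, k), p))

Answer: k ⊞ t(p ⊞ q ⊞ r(k ⊞ p, k ⊞ p, k ⊞ p) ⊞ r(q, q, p), t(p ⊞ q ⊞ r(k, k, p) ⊞ r(p, p, p) ⊞ t(k, k), p))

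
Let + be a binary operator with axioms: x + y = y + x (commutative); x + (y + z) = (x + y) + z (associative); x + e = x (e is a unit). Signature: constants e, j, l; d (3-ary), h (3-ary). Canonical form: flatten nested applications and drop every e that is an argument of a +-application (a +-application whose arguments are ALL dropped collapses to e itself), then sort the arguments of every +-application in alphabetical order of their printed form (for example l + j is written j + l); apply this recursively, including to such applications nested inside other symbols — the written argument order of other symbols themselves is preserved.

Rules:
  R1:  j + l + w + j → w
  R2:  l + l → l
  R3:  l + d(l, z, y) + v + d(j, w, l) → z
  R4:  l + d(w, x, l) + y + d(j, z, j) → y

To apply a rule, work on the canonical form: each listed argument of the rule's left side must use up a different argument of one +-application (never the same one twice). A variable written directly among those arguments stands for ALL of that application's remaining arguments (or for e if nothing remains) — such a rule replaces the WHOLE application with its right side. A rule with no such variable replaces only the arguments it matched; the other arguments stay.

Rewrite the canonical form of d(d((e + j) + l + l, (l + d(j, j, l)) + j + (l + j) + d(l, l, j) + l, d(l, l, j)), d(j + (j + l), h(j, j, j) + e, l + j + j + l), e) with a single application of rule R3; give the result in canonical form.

Answer: d(d(j + l + l, l, d(l, l, j)), d(j + j + l, h(j, j, j), j + j + l + l), e)

Derivation:
Canonical form:  d(d(j + l + l, d(j, j, l) + d(l, l, j) + j + j + l + l + l, d(l, l, j)), d(j + j + l, h(j, j, j), j + j + l + l), e)
Apply R3:  consuming d(j, j, l), d(l, l, j), l;  v := j + j + l + l, w := j, y := j, z := l
The extension variable absorbs all remaining arguments, so the whole application is rewritten.
Giving:  d(d(j + l + l, l, d(l, l, j)), d(j + j + l, h(j, j, j), j + j + l + l), e)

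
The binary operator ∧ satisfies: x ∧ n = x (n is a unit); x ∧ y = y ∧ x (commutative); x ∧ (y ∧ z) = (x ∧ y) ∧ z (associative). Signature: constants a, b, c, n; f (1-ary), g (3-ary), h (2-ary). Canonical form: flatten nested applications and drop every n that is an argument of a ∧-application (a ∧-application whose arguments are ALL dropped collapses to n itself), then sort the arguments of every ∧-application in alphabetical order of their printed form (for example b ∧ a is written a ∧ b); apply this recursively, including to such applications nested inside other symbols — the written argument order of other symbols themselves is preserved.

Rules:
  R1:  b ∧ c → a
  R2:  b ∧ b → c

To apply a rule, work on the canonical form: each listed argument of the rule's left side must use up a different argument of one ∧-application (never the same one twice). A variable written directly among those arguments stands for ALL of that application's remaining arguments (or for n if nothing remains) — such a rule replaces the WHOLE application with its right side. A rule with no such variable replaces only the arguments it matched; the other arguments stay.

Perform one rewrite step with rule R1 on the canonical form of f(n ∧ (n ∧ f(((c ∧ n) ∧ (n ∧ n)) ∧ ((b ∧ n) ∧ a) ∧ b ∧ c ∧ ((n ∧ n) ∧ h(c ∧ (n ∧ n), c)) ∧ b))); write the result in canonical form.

Answer: f(f(a ∧ a ∧ b ∧ b ∧ c ∧ h(c, c)))

Derivation:
Canonical form:  f(f(a ∧ b ∧ b ∧ b ∧ c ∧ c ∧ h(c, c)))
Match R1:  consume b, c
Result:  f(f(a ∧ a ∧ b ∧ b ∧ c ∧ h(c, c)))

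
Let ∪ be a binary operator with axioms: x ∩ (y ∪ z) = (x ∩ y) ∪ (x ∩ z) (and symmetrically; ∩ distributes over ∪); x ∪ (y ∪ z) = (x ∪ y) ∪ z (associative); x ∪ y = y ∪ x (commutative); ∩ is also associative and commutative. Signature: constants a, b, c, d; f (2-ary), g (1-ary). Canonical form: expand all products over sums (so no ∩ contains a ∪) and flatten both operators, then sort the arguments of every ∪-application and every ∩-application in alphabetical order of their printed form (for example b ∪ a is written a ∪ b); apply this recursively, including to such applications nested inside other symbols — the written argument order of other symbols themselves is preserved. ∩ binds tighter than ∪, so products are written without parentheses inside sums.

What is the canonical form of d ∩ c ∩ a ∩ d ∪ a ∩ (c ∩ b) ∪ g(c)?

Answer: a ∩ b ∩ c ∪ a ∩ c ∩ d ∩ d ∪ g(c)

Derivation:
Merge nested applications:  a ∩ c ∩ d ∩ d ∪ a ∩ b ∩ c ∪ g(c)
Order the arguments:  a ∩ b ∩ c ∪ a ∩ c ∩ d ∩ d ∪ g(c)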